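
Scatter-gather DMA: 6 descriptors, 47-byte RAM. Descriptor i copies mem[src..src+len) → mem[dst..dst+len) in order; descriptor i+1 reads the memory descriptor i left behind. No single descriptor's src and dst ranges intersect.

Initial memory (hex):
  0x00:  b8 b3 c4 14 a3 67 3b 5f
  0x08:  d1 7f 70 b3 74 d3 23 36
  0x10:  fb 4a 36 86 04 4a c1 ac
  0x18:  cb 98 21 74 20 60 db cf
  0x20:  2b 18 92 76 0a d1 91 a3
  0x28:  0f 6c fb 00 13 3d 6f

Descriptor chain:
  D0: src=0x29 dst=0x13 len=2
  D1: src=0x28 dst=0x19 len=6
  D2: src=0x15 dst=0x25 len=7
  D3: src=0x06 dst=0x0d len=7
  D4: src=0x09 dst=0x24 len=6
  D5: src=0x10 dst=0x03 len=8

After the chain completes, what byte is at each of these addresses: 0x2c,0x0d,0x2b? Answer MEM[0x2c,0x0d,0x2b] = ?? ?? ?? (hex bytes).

MEM[0x2c,0x0d,0x2b] = 13 3b fb

[0] 0x29->0x13 len=2 : 6c fb
[1] 0x28->0x19 len=6 : 0f 6c fb 00 13 3d
[2] 0x15->0x25 len=7 : 4a c1 ac cb 0f 6c fb
[3] 0x06->0x0d len=7 : 3b 5f d1 7f 70 b3 74
[4] 0x09->0x24 len=6 : 7f 70 b3 74 3b 5f
[5] 0x10->0x03 len=8 : 7f 70 b3 74 fb 4a c1 ac
query mem[0x2c]=0x13, mem[0x0d]=0x3b, mem[0x2b]=0xfb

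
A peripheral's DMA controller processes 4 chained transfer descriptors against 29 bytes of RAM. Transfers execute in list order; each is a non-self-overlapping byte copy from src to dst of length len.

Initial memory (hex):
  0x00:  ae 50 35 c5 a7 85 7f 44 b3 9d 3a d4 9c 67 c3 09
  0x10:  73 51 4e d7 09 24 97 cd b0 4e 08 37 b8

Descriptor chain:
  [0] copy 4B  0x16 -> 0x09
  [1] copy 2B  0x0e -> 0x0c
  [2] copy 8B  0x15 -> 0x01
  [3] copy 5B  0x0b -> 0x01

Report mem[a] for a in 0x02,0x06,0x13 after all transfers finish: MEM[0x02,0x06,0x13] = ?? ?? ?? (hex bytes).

MEM[0x02,0x06,0x13] = c3 08 d7

D0: mem[0x09..0x0c] <- [97 cd b0 4e]
D1: mem[0x0c..0x0d] <- [c3 09]
D2: mem[0x01..0x08] <- [24 97 cd b0 4e 08 37 b8]
D3: mem[0x01..0x05] <- [b0 c3 09 c3 09]
query mem[0x02]=0xc3, mem[0x06]=0x08, mem[0x13]=0xd7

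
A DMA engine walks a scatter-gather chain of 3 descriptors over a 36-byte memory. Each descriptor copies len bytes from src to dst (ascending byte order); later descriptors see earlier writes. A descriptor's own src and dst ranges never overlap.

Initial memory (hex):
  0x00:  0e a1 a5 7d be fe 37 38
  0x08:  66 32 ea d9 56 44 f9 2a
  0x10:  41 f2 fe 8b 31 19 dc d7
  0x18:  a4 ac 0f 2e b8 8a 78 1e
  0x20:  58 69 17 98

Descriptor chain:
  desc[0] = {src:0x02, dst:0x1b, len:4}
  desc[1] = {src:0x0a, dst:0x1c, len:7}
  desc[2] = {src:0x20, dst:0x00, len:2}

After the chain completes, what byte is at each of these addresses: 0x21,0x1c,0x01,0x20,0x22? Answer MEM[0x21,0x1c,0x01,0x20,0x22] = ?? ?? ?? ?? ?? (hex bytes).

  after D0: wrote 4B at 0x1b = a57dbefe
  after D1: wrote 7B at 0x1c = ead95644f92a41
  after D2: wrote 2B at 0x00 = f92a
query mem[0x21]=0x2a, mem[0x1c]=0xea, mem[0x01]=0x2a, mem[0x20]=0xf9, mem[0x22]=0x41

MEM[0x21,0x1c,0x01,0x20,0x22] = 2a ea 2a f9 41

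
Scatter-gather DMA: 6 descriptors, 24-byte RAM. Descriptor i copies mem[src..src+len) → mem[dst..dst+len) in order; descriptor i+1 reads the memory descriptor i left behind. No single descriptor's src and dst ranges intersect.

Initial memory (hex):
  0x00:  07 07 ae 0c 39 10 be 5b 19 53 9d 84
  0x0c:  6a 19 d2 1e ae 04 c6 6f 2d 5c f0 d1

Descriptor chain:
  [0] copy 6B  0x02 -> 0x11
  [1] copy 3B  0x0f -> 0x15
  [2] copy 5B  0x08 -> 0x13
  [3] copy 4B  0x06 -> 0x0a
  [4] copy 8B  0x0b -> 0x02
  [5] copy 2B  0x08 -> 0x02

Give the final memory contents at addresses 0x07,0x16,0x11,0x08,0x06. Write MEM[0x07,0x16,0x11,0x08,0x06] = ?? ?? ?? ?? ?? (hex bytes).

[0] 0x02->0x11 len=6 : ae 0c 39 10 be 5b
[1] 0x0f->0x15 len=3 : 1e ae ae
[2] 0x08->0x13 len=5 : 19 53 9d 84 6a
[3] 0x06->0x0a len=4 : be 5b 19 53
[4] 0x0b->0x02 len=8 : 5b 19 53 d2 1e ae ae 0c
[5] 0x08->0x02 len=2 : ae 0c
query mem[0x07]=0xae, mem[0x16]=0x84, mem[0x11]=0xae, mem[0x08]=0xae, mem[0x06]=0x1e

MEM[0x07,0x16,0x11,0x08,0x06] = ae 84 ae ae 1e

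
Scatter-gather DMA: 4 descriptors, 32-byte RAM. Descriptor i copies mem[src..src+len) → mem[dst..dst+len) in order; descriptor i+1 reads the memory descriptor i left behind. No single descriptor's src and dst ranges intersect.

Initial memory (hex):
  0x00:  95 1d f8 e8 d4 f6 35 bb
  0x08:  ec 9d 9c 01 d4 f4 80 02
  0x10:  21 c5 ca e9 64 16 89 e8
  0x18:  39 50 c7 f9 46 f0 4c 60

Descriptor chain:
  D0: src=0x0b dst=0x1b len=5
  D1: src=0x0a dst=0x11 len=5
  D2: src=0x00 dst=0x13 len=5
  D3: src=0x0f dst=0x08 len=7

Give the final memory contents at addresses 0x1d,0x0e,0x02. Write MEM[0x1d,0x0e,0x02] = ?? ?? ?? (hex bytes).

MEM[0x1d,0x0e,0x02] = f4 f8 f8

[0] 0x0b->0x1b len=5 : 01 d4 f4 80 02
[1] 0x0a->0x11 len=5 : 9c 01 d4 f4 80
[2] 0x00->0x13 len=5 : 95 1d f8 e8 d4
[3] 0x0f->0x08 len=7 : 02 21 9c 01 95 1d f8
query mem[0x1d]=0xf4, mem[0x0e]=0xf8, mem[0x02]=0xf8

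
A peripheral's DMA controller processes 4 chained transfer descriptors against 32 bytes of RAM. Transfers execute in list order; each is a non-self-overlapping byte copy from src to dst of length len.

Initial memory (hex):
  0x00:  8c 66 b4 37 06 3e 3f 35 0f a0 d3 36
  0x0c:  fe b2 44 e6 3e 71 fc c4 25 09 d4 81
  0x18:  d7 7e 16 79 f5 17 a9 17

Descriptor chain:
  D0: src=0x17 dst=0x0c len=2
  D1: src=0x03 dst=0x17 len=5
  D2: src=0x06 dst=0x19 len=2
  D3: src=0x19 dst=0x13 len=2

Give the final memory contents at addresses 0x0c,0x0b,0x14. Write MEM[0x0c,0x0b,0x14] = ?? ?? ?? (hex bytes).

MEM[0x0c,0x0b,0x14] = 81 36 35

[0] 0x17->0x0c len=2 : 81 d7
[1] 0x03->0x17 len=5 : 37 06 3e 3f 35
[2] 0x06->0x19 len=2 : 3f 35
[3] 0x19->0x13 len=2 : 3f 35
query mem[0x0c]=0x81, mem[0x0b]=0x36, mem[0x14]=0x35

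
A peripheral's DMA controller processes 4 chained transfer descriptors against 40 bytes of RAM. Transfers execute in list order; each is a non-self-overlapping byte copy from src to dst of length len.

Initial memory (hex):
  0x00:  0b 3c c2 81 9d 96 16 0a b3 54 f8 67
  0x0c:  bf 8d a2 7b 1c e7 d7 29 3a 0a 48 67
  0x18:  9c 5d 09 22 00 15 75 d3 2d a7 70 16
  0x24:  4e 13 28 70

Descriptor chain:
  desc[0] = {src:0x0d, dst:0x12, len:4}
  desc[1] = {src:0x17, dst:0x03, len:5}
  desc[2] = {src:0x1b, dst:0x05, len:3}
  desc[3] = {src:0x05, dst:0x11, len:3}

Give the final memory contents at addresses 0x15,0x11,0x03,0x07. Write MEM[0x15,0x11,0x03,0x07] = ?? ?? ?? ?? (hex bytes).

D0: mem[0x12..0x15] <- [8d a2 7b 1c]
D1: mem[0x03..0x07] <- [67 9c 5d 09 22]
D2: mem[0x05..0x07] <- [22 00 15]
D3: mem[0x11..0x13] <- [22 00 15]
query mem[0x15]=0x1c, mem[0x11]=0x22, mem[0x03]=0x67, mem[0x07]=0x15

MEM[0x15,0x11,0x03,0x07] = 1c 22 67 15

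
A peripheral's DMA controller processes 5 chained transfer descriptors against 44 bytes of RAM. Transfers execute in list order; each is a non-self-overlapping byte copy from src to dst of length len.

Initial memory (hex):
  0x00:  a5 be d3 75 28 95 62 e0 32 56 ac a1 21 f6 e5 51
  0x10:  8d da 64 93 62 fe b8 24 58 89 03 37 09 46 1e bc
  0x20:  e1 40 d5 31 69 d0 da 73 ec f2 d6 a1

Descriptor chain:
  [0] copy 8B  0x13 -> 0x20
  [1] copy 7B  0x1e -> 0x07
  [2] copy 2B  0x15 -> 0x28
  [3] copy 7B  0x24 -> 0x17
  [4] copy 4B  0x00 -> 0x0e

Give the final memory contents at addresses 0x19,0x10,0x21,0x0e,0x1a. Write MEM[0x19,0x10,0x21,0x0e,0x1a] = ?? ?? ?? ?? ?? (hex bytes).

MEM[0x19,0x10,0x21,0x0e,0x1a] = 89 d3 62 a5 03

#0 dst[0x20+8] := {0x93,0x62,0xfe,0xb8,0x24,0x58,0x89,0x03}
#1 dst[0x07+7] := {0x1e,0xbc,0x93,0x62,0xfe,0xb8,0x24}
#2 dst[0x28+2] := {0xfe,0xb8}
#3 dst[0x17+7] := {0x24,0x58,0x89,0x03,0xfe,0xb8,0xd6}
#4 dst[0x0e+4] := {0xa5,0xbe,0xd3,0x75}
query mem[0x19]=0x89, mem[0x10]=0xd3, mem[0x21]=0x62, mem[0x0e]=0xa5, mem[0x1a]=0x03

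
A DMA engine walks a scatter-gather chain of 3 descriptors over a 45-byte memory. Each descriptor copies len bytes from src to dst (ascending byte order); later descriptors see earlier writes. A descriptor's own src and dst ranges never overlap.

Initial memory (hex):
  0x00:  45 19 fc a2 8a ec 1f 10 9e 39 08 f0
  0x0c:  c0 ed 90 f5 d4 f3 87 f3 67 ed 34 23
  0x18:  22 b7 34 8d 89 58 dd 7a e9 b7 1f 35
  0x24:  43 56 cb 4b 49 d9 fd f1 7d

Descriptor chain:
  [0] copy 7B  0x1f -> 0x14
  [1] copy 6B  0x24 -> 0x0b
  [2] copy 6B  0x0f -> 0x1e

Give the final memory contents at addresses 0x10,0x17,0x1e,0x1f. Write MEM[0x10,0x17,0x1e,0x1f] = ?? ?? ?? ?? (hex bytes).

MEM[0x10,0x17,0x1e,0x1f] = d9 1f 49 d9

  after D0: wrote 7B at 0x14 = 7ae9b71f354356
  after D1: wrote 6B at 0x0b = 4356cb4b49d9
  after D2: wrote 6B at 0x1e = 49d9f387f37a
query mem[0x10]=0xd9, mem[0x17]=0x1f, mem[0x1e]=0x49, mem[0x1f]=0xd9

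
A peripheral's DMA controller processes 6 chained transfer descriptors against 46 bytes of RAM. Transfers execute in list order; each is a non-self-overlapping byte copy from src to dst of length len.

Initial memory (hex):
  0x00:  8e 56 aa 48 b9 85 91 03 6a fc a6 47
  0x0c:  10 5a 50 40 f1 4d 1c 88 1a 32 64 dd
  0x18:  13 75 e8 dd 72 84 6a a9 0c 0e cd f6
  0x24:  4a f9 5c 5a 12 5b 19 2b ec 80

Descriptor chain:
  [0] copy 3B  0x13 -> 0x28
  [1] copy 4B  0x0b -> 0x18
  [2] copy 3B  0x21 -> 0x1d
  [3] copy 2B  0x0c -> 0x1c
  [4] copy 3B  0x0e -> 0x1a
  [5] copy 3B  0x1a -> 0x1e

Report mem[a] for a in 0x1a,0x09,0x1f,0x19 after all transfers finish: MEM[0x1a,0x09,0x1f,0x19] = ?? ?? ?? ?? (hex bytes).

[0] 0x13->0x28 len=3 : 88 1a 32
[1] 0x0b->0x18 len=4 : 47 10 5a 50
[2] 0x21->0x1d len=3 : 0e cd f6
[3] 0x0c->0x1c len=2 : 10 5a
[4] 0x0e->0x1a len=3 : 50 40 f1
[5] 0x1a->0x1e len=3 : 50 40 f1
query mem[0x1a]=0x50, mem[0x09]=0xfc, mem[0x1f]=0x40, mem[0x19]=0x10

MEM[0x1a,0x09,0x1f,0x19] = 50 fc 40 10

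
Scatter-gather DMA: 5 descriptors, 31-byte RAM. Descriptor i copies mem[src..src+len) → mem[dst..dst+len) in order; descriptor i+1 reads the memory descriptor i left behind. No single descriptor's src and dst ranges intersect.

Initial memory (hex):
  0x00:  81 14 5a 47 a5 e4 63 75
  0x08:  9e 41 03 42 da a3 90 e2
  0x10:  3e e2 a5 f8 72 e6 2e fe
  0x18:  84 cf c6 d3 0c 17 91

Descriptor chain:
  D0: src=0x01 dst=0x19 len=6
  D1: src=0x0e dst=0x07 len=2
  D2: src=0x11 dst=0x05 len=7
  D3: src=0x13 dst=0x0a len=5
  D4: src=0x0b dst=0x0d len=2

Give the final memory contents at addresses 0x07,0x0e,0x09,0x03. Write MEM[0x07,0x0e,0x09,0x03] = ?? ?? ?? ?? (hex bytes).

MEM[0x07,0x0e,0x09,0x03] = f8 e6 e6 47

[0] 0x01->0x19 len=6 : 14 5a 47 a5 e4 63
[1] 0x0e->0x07 len=2 : 90 e2
[2] 0x11->0x05 len=7 : e2 a5 f8 72 e6 2e fe
[3] 0x13->0x0a len=5 : f8 72 e6 2e fe
[4] 0x0b->0x0d len=2 : 72 e6
query mem[0x07]=0xf8, mem[0x0e]=0xe6, mem[0x09]=0xe6, mem[0x03]=0x47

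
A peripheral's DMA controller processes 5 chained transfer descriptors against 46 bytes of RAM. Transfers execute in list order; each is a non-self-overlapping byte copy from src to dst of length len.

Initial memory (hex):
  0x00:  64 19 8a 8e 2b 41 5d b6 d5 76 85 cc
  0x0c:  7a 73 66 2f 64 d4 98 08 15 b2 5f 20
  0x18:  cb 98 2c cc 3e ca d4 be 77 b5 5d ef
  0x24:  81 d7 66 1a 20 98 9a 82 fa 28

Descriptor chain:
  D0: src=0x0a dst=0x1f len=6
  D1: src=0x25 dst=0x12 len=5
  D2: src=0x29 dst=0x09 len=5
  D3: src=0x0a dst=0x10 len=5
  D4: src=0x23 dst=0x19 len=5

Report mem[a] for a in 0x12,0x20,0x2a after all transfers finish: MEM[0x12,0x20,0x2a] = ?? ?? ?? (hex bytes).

MEM[0x12,0x20,0x2a] = fa cc 9a

[0] 0x0a->0x1f len=6 : 85 cc 7a 73 66 2f
[1] 0x25->0x12 len=5 : d7 66 1a 20 98
[2] 0x29->0x09 len=5 : 98 9a 82 fa 28
[3] 0x0a->0x10 len=5 : 9a 82 fa 28 66
[4] 0x23->0x19 len=5 : 66 2f d7 66 1a
query mem[0x12]=0xfa, mem[0x20]=0xcc, mem[0x2a]=0x9a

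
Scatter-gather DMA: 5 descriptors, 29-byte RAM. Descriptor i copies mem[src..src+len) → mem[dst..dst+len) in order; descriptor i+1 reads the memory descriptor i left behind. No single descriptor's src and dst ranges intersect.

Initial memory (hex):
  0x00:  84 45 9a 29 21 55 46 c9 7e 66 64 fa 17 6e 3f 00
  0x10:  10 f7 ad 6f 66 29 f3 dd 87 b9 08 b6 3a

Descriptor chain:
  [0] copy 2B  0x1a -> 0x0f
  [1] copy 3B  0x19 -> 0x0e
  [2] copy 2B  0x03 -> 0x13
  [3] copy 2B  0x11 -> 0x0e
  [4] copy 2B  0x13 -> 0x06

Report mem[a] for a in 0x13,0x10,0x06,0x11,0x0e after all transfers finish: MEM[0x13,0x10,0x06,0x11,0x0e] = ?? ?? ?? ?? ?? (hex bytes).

#0 dst[0x0f+2] := {0x08,0xb6}
#1 dst[0x0e+3] := {0xb9,0x08,0xb6}
#2 dst[0x13+2] := {0x29,0x21}
#3 dst[0x0e+2] := {0xf7,0xad}
#4 dst[0x06+2] := {0x29,0x21}
query mem[0x13]=0x29, mem[0x10]=0xb6, mem[0x06]=0x29, mem[0x11]=0xf7, mem[0x0e]=0xf7

MEM[0x13,0x10,0x06,0x11,0x0e] = 29 b6 29 f7 f7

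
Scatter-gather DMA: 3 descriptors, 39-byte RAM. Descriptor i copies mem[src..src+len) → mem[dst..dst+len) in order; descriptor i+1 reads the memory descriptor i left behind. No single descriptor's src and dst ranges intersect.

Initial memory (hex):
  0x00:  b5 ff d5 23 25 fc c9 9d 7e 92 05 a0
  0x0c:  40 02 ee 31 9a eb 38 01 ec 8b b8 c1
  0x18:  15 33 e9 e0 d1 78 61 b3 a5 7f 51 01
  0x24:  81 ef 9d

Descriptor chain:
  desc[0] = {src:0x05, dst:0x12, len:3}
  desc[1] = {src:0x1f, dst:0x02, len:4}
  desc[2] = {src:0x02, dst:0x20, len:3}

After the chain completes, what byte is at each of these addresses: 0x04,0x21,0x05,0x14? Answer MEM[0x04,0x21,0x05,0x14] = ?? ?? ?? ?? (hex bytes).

#0 dst[0x12+3] := {0xfc,0xc9,0x9d}
#1 dst[0x02+4] := {0xb3,0xa5,0x7f,0x51}
#2 dst[0x20+3] := {0xb3,0xa5,0x7f}
query mem[0x04]=0x7f, mem[0x21]=0xa5, mem[0x05]=0x51, mem[0x14]=0x9d

MEM[0x04,0x21,0x05,0x14] = 7f a5 51 9d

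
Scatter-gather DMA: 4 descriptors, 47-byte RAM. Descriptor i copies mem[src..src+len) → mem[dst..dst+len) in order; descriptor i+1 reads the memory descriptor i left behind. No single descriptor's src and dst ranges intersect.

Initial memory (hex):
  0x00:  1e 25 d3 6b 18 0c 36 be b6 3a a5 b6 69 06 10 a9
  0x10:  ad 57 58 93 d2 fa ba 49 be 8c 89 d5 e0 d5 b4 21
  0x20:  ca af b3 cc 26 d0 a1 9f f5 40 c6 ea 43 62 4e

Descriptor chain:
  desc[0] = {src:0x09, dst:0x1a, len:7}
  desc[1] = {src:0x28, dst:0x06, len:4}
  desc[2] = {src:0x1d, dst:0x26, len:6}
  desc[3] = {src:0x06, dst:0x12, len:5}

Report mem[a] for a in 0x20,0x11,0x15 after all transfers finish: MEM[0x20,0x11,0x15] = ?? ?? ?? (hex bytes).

D0: mem[0x1a..0x20] <- [3a a5 b6 69 06 10 a9]
D1: mem[0x06..0x09] <- [f5 40 c6 ea]
D2: mem[0x26..0x2b] <- [69 06 10 a9 af b3]
D3: mem[0x12..0x16] <- [f5 40 c6 ea a5]
query mem[0x20]=0xa9, mem[0x11]=0x57, mem[0x15]=0xea

MEM[0x20,0x11,0x15] = a9 57 ea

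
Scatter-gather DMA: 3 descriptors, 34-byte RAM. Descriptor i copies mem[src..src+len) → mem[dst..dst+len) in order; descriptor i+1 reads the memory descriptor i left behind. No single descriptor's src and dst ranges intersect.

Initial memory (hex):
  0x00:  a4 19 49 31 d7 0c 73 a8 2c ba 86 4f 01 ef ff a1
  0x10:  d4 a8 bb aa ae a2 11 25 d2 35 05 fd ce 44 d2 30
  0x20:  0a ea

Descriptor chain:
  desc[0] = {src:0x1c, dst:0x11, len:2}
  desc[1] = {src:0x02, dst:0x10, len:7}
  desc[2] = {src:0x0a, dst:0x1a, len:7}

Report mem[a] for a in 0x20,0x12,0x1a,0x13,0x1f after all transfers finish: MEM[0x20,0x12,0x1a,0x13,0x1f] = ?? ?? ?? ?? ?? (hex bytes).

#0 dst[0x11+2] := {0xce,0x44}
#1 dst[0x10+7] := {0x49,0x31,0xd7,0x0c,0x73,0xa8,0x2c}
#2 dst[0x1a+7] := {0x86,0x4f,0x01,0xef,0xff,0xa1,0x49}
query mem[0x20]=0x49, mem[0x12]=0xd7, mem[0x1a]=0x86, mem[0x13]=0x0c, mem[0x1f]=0xa1

MEM[0x20,0x12,0x1a,0x13,0x1f] = 49 d7 86 0c a1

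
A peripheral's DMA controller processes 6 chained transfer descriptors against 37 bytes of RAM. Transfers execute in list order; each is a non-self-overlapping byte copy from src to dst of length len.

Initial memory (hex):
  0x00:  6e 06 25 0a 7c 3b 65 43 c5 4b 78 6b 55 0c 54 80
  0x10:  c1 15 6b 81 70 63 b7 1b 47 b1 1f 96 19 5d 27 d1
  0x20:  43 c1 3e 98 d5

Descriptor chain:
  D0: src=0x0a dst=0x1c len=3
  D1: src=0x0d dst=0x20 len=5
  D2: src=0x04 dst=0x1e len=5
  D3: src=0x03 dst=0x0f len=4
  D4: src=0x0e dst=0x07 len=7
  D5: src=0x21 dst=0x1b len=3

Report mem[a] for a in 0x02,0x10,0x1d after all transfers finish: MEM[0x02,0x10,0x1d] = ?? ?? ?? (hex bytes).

D0: mem[0x1c..0x1e] <- [78 6b 55]
D1: mem[0x20..0x24] <- [0c 54 80 c1 15]
D2: mem[0x1e..0x22] <- [7c 3b 65 43 c5]
D3: mem[0x0f..0x12] <- [0a 7c 3b 65]
D4: mem[0x07..0x0d] <- [54 0a 7c 3b 65 81 70]
D5: mem[0x1b..0x1d] <- [43 c5 c1]
query mem[0x02]=0x25, mem[0x10]=0x7c, mem[0x1d]=0xc1

MEM[0x02,0x10,0x1d] = 25 7c c1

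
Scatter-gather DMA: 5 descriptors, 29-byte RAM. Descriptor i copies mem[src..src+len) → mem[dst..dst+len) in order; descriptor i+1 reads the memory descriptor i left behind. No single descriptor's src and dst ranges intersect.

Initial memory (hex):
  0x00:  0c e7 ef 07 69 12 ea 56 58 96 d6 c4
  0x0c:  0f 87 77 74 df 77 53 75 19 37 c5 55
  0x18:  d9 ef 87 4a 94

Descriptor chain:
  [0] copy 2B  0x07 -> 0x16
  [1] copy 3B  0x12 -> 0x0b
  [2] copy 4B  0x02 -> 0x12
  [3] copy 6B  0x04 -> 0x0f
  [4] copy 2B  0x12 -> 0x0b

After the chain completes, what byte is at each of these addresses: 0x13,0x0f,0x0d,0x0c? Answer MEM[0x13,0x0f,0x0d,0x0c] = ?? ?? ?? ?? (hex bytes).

MEM[0x13,0x0f,0x0d,0x0c] = 58 69 19 58

D0: mem[0x16..0x17] <- [56 58]
D1: mem[0x0b..0x0d] <- [53 75 19]
D2: mem[0x12..0x15] <- [ef 07 69 12]
D3: mem[0x0f..0x14] <- [69 12 ea 56 58 96]
D4: mem[0x0b..0x0c] <- [56 58]
query mem[0x13]=0x58, mem[0x0f]=0x69, mem[0x0d]=0x19, mem[0x0c]=0x58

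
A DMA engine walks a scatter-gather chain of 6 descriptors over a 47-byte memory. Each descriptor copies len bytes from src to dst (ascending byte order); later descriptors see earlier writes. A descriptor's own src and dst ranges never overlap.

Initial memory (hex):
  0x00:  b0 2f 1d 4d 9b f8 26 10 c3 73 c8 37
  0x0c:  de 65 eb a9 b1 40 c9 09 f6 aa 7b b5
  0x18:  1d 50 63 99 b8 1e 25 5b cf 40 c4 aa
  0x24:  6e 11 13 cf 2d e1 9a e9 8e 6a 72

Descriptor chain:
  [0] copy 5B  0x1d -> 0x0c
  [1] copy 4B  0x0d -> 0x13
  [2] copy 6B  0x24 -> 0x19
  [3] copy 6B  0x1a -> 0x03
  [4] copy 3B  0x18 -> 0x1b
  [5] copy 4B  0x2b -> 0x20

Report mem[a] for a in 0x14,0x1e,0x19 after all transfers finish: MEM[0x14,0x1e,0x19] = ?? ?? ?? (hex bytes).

D0: mem[0x0c..0x10] <- [1e 25 5b cf 40]
D1: mem[0x13..0x16] <- [25 5b cf 40]
D2: mem[0x19..0x1e] <- [6e 11 13 cf 2d e1]
D3: mem[0x03..0x08] <- [11 13 cf 2d e1 5b]
D4: mem[0x1b..0x1d] <- [1d 6e 11]
D5: mem[0x20..0x23] <- [e9 8e 6a 72]
query mem[0x14]=0x5b, mem[0x1e]=0xe1, mem[0x19]=0x6e

MEM[0x14,0x1e,0x19] = 5b e1 6e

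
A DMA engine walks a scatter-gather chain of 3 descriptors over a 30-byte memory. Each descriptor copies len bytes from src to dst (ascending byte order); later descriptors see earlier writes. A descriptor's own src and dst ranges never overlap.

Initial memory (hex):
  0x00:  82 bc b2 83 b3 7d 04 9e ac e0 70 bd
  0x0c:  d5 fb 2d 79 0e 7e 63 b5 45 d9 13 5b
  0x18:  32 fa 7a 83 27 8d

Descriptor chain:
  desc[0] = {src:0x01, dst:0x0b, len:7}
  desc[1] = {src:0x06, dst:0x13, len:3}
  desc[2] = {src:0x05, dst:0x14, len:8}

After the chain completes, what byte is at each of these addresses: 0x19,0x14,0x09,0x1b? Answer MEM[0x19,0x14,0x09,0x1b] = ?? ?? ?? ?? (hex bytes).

  after D0: wrote 7B at 0x0b = bcb283b37d049e
  after D1: wrote 3B at 0x13 = 049eac
  after D2: wrote 8B at 0x14 = 7d049eace070bcb2
query mem[0x19]=0x70, mem[0x14]=0x7d, mem[0x09]=0xe0, mem[0x1b]=0xb2

MEM[0x19,0x14,0x09,0x1b] = 70 7d e0 b2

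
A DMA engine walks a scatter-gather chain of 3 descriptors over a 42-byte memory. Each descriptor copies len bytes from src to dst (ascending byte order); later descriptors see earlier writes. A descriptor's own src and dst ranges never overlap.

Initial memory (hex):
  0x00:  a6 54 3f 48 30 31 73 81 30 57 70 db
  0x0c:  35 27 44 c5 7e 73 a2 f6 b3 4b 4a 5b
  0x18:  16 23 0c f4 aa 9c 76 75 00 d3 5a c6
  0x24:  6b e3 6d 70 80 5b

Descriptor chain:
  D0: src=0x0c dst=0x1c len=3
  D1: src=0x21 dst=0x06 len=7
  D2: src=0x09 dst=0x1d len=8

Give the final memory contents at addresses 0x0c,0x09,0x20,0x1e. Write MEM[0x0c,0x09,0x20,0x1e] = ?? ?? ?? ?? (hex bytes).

MEM[0x0c,0x09,0x20,0x1e] = 70 6b 70 e3

#0 dst[0x1c+3] := {0x35,0x27,0x44}
#1 dst[0x06+7] := {0xd3,0x5a,0xc6,0x6b,0xe3,0x6d,0x70}
#2 dst[0x1d+8] := {0x6b,0xe3,0x6d,0x70,0x27,0x44,0xc5,0x7e}
query mem[0x0c]=0x70, mem[0x09]=0x6b, mem[0x20]=0x70, mem[0x1e]=0xe3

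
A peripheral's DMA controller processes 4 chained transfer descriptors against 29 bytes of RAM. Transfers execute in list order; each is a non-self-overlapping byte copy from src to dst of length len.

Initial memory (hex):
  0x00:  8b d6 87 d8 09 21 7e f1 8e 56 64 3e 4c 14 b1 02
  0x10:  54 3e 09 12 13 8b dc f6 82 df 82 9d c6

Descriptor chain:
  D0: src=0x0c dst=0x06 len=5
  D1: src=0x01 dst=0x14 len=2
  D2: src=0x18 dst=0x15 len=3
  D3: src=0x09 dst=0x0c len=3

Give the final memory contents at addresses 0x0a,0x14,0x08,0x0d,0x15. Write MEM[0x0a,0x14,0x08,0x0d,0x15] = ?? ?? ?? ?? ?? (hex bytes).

D0: mem[0x06..0x0a] <- [4c 14 b1 02 54]
D1: mem[0x14..0x15] <- [d6 87]
D2: mem[0x15..0x17] <- [82 df 82]
D3: mem[0x0c..0x0e] <- [02 54 3e]
query mem[0x0a]=0x54, mem[0x14]=0xd6, mem[0x08]=0xb1, mem[0x0d]=0x54, mem[0x15]=0x82

MEM[0x0a,0x14,0x08,0x0d,0x15] = 54 d6 b1 54 82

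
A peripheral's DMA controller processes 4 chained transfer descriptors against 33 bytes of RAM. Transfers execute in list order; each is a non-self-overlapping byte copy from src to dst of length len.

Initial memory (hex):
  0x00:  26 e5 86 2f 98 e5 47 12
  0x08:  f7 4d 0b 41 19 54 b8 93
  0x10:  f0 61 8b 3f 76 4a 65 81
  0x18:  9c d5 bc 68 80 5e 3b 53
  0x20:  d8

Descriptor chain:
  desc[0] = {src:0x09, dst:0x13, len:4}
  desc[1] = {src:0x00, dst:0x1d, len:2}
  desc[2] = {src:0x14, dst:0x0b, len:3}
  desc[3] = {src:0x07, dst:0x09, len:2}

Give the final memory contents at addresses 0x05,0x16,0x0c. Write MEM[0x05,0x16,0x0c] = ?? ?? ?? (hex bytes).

D0: mem[0x13..0x16] <- [4d 0b 41 19]
D1: mem[0x1d..0x1e] <- [26 e5]
D2: mem[0x0b..0x0d] <- [0b 41 19]
D3: mem[0x09..0x0a] <- [12 f7]
query mem[0x05]=0xe5, mem[0x16]=0x19, mem[0x0c]=0x41

MEM[0x05,0x16,0x0c] = e5 19 41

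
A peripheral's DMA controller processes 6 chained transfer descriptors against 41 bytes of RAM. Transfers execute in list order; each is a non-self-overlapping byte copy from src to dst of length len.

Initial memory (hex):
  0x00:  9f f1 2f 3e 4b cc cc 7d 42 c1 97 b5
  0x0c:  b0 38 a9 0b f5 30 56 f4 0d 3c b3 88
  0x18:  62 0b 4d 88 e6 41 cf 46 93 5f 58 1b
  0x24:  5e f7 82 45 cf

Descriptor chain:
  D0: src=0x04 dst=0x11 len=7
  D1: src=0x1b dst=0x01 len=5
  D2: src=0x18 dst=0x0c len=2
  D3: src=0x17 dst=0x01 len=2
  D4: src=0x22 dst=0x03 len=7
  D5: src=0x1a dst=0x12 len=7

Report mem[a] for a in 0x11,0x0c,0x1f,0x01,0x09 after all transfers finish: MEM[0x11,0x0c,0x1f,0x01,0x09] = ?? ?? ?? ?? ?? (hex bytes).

D0: mem[0x11..0x17] <- [4b cc cc 7d 42 c1 97]
D1: mem[0x01..0x05] <- [88 e6 41 cf 46]
D2: mem[0x0c..0x0d] <- [62 0b]
D3: mem[0x01..0x02] <- [97 62]
D4: mem[0x03..0x09] <- [58 1b 5e f7 82 45 cf]
D5: mem[0x12..0x18] <- [4d 88 e6 41 cf 46 93]
query mem[0x11]=0x4b, mem[0x0c]=0x62, mem[0x1f]=0x46, mem[0x01]=0x97, mem[0x09]=0xcf

MEM[0x11,0x0c,0x1f,0x01,0x09] = 4b 62 46 97 cf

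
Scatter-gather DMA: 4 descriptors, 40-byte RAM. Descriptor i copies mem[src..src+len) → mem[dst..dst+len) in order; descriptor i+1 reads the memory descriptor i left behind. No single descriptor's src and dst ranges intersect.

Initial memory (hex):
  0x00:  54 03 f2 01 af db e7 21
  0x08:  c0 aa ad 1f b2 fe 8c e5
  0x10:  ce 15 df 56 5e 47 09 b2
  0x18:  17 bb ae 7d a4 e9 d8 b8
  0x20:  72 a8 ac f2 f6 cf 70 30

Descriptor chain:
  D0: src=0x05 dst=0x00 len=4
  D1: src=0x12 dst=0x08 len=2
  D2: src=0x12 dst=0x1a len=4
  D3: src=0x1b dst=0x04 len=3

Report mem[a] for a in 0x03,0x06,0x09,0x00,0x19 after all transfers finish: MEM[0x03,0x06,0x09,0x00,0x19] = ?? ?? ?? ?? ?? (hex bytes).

D0: mem[0x00..0x03] <- [db e7 21 c0]
D1: mem[0x08..0x09] <- [df 56]
D2: mem[0x1a..0x1d] <- [df 56 5e 47]
D3: mem[0x04..0x06] <- [56 5e 47]
query mem[0x03]=0xc0, mem[0x06]=0x47, mem[0x09]=0x56, mem[0x00]=0xdb, mem[0x19]=0xbb

MEM[0x03,0x06,0x09,0x00,0x19] = c0 47 56 db bb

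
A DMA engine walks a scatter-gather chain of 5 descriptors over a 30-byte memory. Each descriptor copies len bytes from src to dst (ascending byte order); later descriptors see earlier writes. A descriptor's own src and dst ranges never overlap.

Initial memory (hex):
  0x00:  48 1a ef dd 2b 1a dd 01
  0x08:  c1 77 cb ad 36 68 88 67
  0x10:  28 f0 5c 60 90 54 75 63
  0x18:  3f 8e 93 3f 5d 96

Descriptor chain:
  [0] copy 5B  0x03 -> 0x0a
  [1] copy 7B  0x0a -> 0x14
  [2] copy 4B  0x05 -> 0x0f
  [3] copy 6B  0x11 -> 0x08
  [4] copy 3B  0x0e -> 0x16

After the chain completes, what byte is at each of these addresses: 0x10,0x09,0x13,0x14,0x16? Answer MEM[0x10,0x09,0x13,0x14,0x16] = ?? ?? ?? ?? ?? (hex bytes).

  after D0: wrote 5B at 0x0a = dd2b1add01
  after D1: wrote 7B at 0x14 = dd2b1add016728
  after D2: wrote 4B at 0x0f = 1add01c1
  after D3: wrote 6B at 0x08 = 01c160dd2b1a
  after D4: wrote 3B at 0x16 = 011add
query mem[0x10]=0xdd, mem[0x09]=0xc1, mem[0x13]=0x60, mem[0x14]=0xdd, mem[0x16]=0x01

MEM[0x10,0x09,0x13,0x14,0x16] = dd c1 60 dd 01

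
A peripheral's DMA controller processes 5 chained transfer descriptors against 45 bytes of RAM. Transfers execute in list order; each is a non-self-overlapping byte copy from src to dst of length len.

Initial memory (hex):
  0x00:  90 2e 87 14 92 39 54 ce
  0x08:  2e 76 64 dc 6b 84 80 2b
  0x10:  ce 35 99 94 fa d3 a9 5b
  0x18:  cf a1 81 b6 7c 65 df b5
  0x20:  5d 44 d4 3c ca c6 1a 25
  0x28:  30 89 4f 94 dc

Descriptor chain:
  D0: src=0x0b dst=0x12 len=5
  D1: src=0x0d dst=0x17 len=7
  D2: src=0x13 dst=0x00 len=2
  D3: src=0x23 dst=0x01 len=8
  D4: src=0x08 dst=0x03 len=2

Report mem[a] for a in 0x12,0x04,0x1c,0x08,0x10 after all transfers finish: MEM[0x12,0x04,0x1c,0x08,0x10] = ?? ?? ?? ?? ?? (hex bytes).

MEM[0x12,0x04,0x1c,0x08,0x10] = dc 76 dc 4f ce

D0: mem[0x12..0x16] <- [dc 6b 84 80 2b]
D1: mem[0x17..0x1d] <- [84 80 2b ce 35 dc 6b]
D2: mem[0x00..0x01] <- [6b 84]
D3: mem[0x01..0x08] <- [3c ca c6 1a 25 30 89 4f]
D4: mem[0x03..0x04] <- [4f 76]
query mem[0x12]=0xdc, mem[0x04]=0x76, mem[0x1c]=0xdc, mem[0x08]=0x4f, mem[0x10]=0xce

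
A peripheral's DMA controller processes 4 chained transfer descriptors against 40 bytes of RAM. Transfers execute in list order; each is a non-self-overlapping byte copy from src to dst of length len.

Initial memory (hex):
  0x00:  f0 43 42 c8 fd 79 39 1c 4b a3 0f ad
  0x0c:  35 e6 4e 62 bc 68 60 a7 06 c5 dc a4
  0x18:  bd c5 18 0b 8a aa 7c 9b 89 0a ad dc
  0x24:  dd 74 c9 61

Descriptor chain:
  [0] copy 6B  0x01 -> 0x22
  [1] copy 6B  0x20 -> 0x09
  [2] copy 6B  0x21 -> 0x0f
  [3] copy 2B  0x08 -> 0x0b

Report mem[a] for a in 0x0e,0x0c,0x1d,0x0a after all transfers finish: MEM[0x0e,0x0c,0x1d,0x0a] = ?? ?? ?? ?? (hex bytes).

[0] 0x01->0x22 len=6 : 43 42 c8 fd 79 39
[1] 0x20->0x09 len=6 : 89 0a 43 42 c8 fd
[2] 0x21->0x0f len=6 : 0a 43 42 c8 fd 79
[3] 0x08->0x0b len=2 : 4b 89
query mem[0x0e]=0xfd, mem[0x0c]=0x89, mem[0x1d]=0xaa, mem[0x0a]=0x0a

MEM[0x0e,0x0c,0x1d,0x0a] = fd 89 aa 0a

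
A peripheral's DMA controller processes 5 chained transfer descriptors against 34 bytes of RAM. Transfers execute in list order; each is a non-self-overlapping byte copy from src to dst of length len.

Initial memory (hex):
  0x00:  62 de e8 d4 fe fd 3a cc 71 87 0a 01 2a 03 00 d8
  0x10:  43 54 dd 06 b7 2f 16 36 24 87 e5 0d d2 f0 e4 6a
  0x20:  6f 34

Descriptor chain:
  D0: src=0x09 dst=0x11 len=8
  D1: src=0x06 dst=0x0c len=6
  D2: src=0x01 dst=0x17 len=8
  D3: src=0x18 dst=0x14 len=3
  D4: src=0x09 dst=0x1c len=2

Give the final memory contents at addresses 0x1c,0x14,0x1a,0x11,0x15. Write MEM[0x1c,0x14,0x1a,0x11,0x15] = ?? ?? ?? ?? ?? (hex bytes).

[0] 0x09->0x11 len=8 : 87 0a 01 2a 03 00 d8 43
[1] 0x06->0x0c len=6 : 3a cc 71 87 0a 01
[2] 0x01->0x17 len=8 : de e8 d4 fe fd 3a cc 71
[3] 0x18->0x14 len=3 : e8 d4 fe
[4] 0x09->0x1c len=2 : 87 0a
query mem[0x1c]=0x87, mem[0x14]=0xe8, mem[0x1a]=0xfe, mem[0x11]=0x01, mem[0x15]=0xd4

MEM[0x1c,0x14,0x1a,0x11,0x15] = 87 e8 fe 01 d4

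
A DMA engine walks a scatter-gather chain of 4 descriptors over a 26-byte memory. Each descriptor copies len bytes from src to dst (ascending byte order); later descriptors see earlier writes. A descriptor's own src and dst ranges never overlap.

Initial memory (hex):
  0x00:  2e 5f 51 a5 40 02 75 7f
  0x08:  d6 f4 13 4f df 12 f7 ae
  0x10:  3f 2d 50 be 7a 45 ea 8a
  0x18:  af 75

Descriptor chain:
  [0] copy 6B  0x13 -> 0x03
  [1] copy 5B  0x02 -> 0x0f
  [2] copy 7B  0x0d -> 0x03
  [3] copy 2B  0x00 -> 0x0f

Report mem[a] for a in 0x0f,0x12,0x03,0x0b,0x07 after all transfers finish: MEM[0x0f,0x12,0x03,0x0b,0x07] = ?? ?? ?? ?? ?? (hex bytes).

  after D0: wrote 6B at 0x03 = be7a45ea8aaf
  after D1: wrote 5B at 0x0f = 51be7a45ea
  after D2: wrote 7B at 0x03 = 12f751be7a45ea
  after D3: wrote 2B at 0x0f = 2e5f
query mem[0x0f]=0x2e, mem[0x12]=0x45, mem[0x03]=0x12, mem[0x0b]=0x4f, mem[0x07]=0x7a

MEM[0x0f,0x12,0x03,0x0b,0x07] = 2e 45 12 4f 7a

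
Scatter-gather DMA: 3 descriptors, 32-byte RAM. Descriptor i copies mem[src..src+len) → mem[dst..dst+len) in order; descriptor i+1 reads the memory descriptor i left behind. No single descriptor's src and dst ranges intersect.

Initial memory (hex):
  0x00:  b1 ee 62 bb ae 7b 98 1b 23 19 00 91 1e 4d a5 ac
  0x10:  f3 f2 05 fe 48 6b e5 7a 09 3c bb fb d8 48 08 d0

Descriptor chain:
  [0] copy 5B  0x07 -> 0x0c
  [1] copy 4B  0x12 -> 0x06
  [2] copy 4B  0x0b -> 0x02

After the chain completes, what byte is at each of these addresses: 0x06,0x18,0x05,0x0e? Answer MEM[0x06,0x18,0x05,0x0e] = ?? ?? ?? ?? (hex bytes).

MEM[0x06,0x18,0x05,0x0e] = 05 09 19 19

D0: mem[0x0c..0x10] <- [1b 23 19 00 91]
D1: mem[0x06..0x09] <- [05 fe 48 6b]
D2: mem[0x02..0x05] <- [91 1b 23 19]
query mem[0x06]=0x05, mem[0x18]=0x09, mem[0x05]=0x19, mem[0x0e]=0x19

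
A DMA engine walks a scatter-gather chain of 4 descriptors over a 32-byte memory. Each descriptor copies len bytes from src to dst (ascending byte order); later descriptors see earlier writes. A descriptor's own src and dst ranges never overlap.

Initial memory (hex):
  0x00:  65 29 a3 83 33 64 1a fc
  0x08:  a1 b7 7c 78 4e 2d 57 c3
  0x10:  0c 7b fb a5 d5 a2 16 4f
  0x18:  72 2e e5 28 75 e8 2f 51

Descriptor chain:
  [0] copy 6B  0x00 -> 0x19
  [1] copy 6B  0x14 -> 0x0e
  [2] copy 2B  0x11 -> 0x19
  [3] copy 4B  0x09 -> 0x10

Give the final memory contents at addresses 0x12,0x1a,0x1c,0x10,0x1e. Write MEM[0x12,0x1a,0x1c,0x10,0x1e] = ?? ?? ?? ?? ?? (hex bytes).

D0: mem[0x19..0x1e] <- [65 29 a3 83 33 64]
D1: mem[0x0e..0x13] <- [d5 a2 16 4f 72 65]
D2: mem[0x19..0x1a] <- [4f 72]
D3: mem[0x10..0x13] <- [b7 7c 78 4e]
query mem[0x12]=0x78, mem[0x1a]=0x72, mem[0x1c]=0x83, mem[0x10]=0xb7, mem[0x1e]=0x64

MEM[0x12,0x1a,0x1c,0x10,0x1e] = 78 72 83 b7 64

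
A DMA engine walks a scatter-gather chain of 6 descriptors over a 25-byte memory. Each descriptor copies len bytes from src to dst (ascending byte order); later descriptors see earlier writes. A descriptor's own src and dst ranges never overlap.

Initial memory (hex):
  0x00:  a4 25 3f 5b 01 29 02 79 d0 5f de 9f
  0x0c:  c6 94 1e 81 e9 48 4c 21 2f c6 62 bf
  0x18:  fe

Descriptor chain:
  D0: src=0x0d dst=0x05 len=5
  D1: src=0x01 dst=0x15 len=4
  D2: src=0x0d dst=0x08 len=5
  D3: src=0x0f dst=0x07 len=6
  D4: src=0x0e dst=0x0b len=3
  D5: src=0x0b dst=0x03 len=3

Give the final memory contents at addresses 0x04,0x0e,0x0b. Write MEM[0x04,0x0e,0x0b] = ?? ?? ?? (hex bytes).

MEM[0x04,0x0e,0x0b] = 81 1e 1e

#0 dst[0x05+5] := {0x94,0x1e,0x81,0xe9,0x48}
#1 dst[0x15+4] := {0x25,0x3f,0x5b,0x01}
#2 dst[0x08+5] := {0x94,0x1e,0x81,0xe9,0x48}
#3 dst[0x07+6] := {0x81,0xe9,0x48,0x4c,0x21,0x2f}
#4 dst[0x0b+3] := {0x1e,0x81,0xe9}
#5 dst[0x03+3] := {0x1e,0x81,0xe9}
query mem[0x04]=0x81, mem[0x0e]=0x1e, mem[0x0b]=0x1e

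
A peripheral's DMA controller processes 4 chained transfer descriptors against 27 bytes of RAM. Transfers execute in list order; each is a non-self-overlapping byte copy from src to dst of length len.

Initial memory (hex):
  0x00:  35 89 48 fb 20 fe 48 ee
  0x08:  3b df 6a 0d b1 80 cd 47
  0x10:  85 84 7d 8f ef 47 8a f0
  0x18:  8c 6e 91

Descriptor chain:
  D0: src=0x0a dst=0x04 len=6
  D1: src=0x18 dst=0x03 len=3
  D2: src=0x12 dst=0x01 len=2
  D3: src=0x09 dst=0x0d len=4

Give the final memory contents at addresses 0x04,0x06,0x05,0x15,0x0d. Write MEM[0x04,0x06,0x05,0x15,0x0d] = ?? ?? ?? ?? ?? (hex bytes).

#0 dst[0x04+6] := {0x6a,0x0d,0xb1,0x80,0xcd,0x47}
#1 dst[0x03+3] := {0x8c,0x6e,0x91}
#2 dst[0x01+2] := {0x7d,0x8f}
#3 dst[0x0d+4] := {0x47,0x6a,0x0d,0xb1}
query mem[0x04]=0x6e, mem[0x06]=0xb1, mem[0x05]=0x91, mem[0x15]=0x47, mem[0x0d]=0x47

MEM[0x04,0x06,0x05,0x15,0x0d] = 6e b1 91 47 47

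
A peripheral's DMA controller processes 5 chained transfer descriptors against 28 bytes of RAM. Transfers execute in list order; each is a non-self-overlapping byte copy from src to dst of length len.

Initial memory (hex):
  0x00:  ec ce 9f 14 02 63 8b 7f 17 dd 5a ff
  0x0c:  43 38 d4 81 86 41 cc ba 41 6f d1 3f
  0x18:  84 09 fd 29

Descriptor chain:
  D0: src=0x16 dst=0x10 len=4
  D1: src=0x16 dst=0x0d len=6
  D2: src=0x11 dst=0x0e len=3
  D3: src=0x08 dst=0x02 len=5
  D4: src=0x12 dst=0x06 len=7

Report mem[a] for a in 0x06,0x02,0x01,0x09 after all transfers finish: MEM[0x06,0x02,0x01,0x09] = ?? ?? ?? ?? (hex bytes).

MEM[0x06,0x02,0x01,0x09] = 29 17 ce 6f

D0: mem[0x10..0x13] <- [d1 3f 84 09]
D1: mem[0x0d..0x12] <- [d1 3f 84 09 fd 29]
D2: mem[0x0e..0x10] <- [fd 29 09]
D3: mem[0x02..0x06] <- [17 dd 5a ff 43]
D4: mem[0x06..0x0c] <- [29 09 41 6f d1 3f 84]
query mem[0x06]=0x29, mem[0x02]=0x17, mem[0x01]=0xce, mem[0x09]=0x6f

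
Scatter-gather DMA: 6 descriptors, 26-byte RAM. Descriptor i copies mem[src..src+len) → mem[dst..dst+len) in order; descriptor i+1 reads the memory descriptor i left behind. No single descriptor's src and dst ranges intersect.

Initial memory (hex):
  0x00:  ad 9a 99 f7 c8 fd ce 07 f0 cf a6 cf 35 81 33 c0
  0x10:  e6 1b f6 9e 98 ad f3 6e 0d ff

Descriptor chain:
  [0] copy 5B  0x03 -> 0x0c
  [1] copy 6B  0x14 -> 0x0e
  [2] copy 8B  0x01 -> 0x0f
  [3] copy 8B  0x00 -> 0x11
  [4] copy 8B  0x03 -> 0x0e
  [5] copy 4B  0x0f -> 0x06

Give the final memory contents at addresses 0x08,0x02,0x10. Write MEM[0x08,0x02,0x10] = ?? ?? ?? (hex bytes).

#0 dst[0x0c+5] := {0xf7,0xc8,0xfd,0xce,0x07}
#1 dst[0x0e+6] := {0x98,0xad,0xf3,0x6e,0x0d,0xff}
#2 dst[0x0f+8] := {0x9a,0x99,0xf7,0xc8,0xfd,0xce,0x07,0xf0}
#3 dst[0x11+8] := {0xad,0x9a,0x99,0xf7,0xc8,0xfd,0xce,0x07}
#4 dst[0x0e+8] := {0xf7,0xc8,0xfd,0xce,0x07,0xf0,0xcf,0xa6}
#5 dst[0x06+4] := {0xc8,0xfd,0xce,0x07}
query mem[0x08]=0xce, mem[0x02]=0x99, mem[0x10]=0xfd

MEM[0x08,0x02,0x10] = ce 99 fd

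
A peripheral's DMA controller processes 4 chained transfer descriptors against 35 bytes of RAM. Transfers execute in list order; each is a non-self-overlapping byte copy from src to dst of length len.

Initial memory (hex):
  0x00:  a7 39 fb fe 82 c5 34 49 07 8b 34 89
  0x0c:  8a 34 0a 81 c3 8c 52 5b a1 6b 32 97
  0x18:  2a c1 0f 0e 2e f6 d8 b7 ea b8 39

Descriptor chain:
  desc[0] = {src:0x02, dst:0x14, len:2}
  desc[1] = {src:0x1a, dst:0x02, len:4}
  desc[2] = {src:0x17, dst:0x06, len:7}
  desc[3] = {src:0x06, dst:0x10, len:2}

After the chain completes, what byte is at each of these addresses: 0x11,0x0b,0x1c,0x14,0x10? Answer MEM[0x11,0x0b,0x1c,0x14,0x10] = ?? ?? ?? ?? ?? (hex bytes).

MEM[0x11,0x0b,0x1c,0x14,0x10] = 2a 2e 2e fb 97

D0: mem[0x14..0x15] <- [fb fe]
D1: mem[0x02..0x05] <- [0f 0e 2e f6]
D2: mem[0x06..0x0c] <- [97 2a c1 0f 0e 2e f6]
D3: mem[0x10..0x11] <- [97 2a]
query mem[0x11]=0x2a, mem[0x0b]=0x2e, mem[0x1c]=0x2e, mem[0x14]=0xfb, mem[0x10]=0x97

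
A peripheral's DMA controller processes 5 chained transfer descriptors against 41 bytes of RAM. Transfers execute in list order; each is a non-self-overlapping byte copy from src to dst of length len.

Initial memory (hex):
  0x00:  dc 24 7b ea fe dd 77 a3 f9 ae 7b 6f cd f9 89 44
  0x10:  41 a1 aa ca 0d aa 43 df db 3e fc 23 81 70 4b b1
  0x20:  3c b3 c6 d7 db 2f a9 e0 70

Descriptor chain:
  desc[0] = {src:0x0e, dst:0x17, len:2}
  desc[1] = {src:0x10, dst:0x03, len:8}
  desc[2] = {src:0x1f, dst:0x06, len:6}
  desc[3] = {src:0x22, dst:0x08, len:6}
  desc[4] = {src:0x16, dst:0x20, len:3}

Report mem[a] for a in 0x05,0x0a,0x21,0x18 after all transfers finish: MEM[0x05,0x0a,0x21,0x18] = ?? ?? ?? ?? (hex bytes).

#0 dst[0x17+2] := {0x89,0x44}
#1 dst[0x03+8] := {0x41,0xa1,0xaa,0xca,0x0d,0xaa,0x43,0x89}
#2 dst[0x06+6] := {0xb1,0x3c,0xb3,0xc6,0xd7,0xdb}
#3 dst[0x08+6] := {0xc6,0xd7,0xdb,0x2f,0xa9,0xe0}
#4 dst[0x20+3] := {0x43,0x89,0x44}
query mem[0x05]=0xaa, mem[0x0a]=0xdb, mem[0x21]=0x89, mem[0x18]=0x44

MEM[0x05,0x0a,0x21,0x18] = aa db 89 44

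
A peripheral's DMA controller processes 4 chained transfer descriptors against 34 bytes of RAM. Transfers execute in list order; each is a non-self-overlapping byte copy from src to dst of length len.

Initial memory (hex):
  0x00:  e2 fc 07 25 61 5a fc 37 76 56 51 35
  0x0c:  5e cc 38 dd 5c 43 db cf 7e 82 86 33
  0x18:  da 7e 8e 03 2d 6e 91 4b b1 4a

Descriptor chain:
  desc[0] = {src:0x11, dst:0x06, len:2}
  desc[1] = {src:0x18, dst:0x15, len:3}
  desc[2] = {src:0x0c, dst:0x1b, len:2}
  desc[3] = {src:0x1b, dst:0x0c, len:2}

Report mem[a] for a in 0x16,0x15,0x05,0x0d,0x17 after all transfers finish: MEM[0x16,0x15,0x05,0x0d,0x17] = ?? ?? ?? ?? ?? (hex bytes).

MEM[0x16,0x15,0x05,0x0d,0x17] = 7e da 5a cc 8e

D0: mem[0x06..0x07] <- [43 db]
D1: mem[0x15..0x17] <- [da 7e 8e]
D2: mem[0x1b..0x1c] <- [5e cc]
D3: mem[0x0c..0x0d] <- [5e cc]
query mem[0x16]=0x7e, mem[0x15]=0xda, mem[0x05]=0x5a, mem[0x0d]=0xcc, mem[0x17]=0x8e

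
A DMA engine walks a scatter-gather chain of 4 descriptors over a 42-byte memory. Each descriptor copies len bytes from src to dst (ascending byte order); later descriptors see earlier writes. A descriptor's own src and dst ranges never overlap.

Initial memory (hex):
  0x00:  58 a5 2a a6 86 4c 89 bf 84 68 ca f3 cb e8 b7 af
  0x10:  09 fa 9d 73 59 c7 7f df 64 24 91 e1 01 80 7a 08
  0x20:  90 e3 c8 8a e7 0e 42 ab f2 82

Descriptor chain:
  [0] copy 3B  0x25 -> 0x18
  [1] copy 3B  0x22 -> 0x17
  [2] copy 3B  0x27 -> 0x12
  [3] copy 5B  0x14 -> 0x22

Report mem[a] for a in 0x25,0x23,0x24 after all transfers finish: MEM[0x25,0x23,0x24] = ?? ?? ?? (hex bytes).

  after D0: wrote 3B at 0x18 = 0e42ab
  after D1: wrote 3B at 0x17 = c88ae7
  after D2: wrote 3B at 0x12 = abf282
  after D3: wrote 5B at 0x22 = 82c77fc88a
query mem[0x25]=0xc8, mem[0x23]=0xc7, mem[0x24]=0x7f

MEM[0x25,0x23,0x24] = c8 c7 7f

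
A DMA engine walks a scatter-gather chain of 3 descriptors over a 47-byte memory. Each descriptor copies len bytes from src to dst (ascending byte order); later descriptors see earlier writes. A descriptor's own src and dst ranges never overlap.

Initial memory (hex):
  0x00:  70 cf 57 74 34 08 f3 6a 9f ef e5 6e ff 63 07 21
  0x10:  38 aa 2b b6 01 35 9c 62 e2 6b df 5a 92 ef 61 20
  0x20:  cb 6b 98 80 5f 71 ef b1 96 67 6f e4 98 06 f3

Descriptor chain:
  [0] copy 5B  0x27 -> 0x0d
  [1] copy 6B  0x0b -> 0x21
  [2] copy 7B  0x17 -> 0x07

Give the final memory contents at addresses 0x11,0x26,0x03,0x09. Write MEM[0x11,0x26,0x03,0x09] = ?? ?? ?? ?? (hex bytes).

[0] 0x27->0x0d len=5 : b1 96 67 6f e4
[1] 0x0b->0x21 len=6 : 6e ff b1 96 67 6f
[2] 0x17->0x07 len=7 : 62 e2 6b df 5a 92 ef
query mem[0x11]=0xe4, mem[0x26]=0x6f, mem[0x03]=0x74, mem[0x09]=0x6b

MEM[0x11,0x26,0x03,0x09] = e4 6f 74 6b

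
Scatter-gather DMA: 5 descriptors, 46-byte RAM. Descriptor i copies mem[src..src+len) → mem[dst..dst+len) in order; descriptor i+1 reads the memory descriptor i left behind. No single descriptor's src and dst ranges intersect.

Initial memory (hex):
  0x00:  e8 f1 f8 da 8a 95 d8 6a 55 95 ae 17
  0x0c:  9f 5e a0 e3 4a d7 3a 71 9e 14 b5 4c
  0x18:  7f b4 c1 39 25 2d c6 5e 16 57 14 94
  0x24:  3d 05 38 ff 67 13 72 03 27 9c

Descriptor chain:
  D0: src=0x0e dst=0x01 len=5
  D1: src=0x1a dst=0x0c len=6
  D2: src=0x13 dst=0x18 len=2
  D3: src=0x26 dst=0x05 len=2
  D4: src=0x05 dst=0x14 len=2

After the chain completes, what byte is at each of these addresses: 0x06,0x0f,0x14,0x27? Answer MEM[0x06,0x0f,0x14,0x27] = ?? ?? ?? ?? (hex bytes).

D0: mem[0x01..0x05] <- [a0 e3 4a d7 3a]
D1: mem[0x0c..0x11] <- [c1 39 25 2d c6 5e]
D2: mem[0x18..0x19] <- [71 9e]
D3: mem[0x05..0x06] <- [38 ff]
D4: mem[0x14..0x15] <- [38 ff]
query mem[0x06]=0xff, mem[0x0f]=0x2d, mem[0x14]=0x38, mem[0x27]=0xff

MEM[0x06,0x0f,0x14,0x27] = ff 2d 38 ff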